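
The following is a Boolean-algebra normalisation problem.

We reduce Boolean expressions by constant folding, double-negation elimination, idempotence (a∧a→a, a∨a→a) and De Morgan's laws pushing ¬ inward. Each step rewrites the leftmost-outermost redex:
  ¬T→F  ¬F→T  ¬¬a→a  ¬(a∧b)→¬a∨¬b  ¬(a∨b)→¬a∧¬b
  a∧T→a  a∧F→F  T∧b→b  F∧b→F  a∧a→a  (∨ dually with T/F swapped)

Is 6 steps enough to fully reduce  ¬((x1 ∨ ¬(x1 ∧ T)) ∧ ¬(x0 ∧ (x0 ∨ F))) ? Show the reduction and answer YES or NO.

Answer: NO — after 6 steps the term is (¬x1 ∧ x1) ∨ (x0 ∧ x0), not yet normal

Working:
  start: ¬((x1 ∨ ¬(x1 ∧ T)) ∧ ¬(x0 ∧ (x0 ∨ F)))
  [1] ¬(x1 ∨ ¬(x1 ∧ T)) ∨ ¬¬(x0 ∧ (x0 ∨ F))
  [2] (¬x1 ∧ ¬¬(x1 ∧ T)) ∨ ¬¬(x0 ∧ (x0 ∨ F))
  [3] (¬x1 ∧ (x1 ∧ T)) ∨ ¬¬(x0 ∧ (x0 ∨ F))
  [4] (¬x1 ∧ x1) ∨ ¬¬(x0 ∧ (x0 ∨ F))
  [5] (¬x1 ∧ x1) ∨ (x0 ∧ (x0 ∨ F))
  [6] (¬x1 ∧ x1) ∨ (x0 ∧ x0)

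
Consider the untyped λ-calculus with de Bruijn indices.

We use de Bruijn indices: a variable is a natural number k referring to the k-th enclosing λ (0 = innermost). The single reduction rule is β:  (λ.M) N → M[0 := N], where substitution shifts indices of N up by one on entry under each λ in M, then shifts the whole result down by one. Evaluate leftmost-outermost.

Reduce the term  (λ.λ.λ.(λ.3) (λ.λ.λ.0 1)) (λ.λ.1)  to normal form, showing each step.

  start: (λ.λ.λ.(λ.3) (λ.λ.λ.0 1)) (λ.λ.1)
  [1] λ.λ.(λ.λ.λ.1) (λ.λ.λ.0 1)
  [2] λ.λ.λ.λ.1

Answer: normal form = λ.λ.λ.λ.1  (in 2 steps)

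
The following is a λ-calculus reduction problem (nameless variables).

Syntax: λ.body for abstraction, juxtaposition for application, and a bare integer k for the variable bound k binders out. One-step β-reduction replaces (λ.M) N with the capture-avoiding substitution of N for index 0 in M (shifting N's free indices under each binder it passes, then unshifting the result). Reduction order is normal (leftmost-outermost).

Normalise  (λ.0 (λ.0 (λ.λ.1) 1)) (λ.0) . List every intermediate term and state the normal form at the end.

Answer: normal form = λ.0 (λ.λ.1) (λ.0)  (in 2 steps)

Working:
  start: (λ.0 (λ.0 (λ.λ.1) 1)) (λ.0)
  →1  (λ.0) (λ.0 (λ.λ.1) (λ.0))
  →2  λ.0 (λ.λ.1) (λ.0)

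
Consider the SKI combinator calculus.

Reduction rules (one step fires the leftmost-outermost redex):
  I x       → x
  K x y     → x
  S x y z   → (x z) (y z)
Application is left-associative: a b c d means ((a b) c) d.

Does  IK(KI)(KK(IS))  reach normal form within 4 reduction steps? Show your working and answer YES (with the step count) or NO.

  start: IK(KI)(KK(IS))
  step 1: K(KI)(KK(IS))
  step 2: KI

Answer: YES — reaches normal form KI in 2 ≤ 4 steps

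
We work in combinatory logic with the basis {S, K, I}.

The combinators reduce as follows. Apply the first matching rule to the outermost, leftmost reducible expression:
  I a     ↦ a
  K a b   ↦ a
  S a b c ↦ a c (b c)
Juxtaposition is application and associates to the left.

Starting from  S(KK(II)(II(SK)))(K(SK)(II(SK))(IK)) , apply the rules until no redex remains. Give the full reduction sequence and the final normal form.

  start: S(KK(II)(II(SK)))(K(SK)(II(SK))(IK))
  [1] S(K(II(SK)))(K(SK)(II(SK))(IK))
  [2] S(K(I(SK)))(K(SK)(II(SK))(IK))
  [3] S(K(SK))(K(SK)(II(SK))(IK))
  [4] S(K(SK))(SK(IK))
  [5] S(K(SK))(SKK)

Answer: normal form = S(K(SK))(SKK)  (in 5 steps)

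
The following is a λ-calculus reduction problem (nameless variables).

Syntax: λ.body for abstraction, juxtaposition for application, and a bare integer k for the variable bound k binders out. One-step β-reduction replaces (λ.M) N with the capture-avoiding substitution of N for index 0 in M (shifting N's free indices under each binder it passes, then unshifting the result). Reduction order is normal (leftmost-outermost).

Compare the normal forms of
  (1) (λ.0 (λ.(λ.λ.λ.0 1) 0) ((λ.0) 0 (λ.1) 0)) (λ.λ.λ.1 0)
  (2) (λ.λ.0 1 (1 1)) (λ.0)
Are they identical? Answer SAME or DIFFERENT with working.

Term A:
  start: (λ.0 (λ.(λ.λ.λ.0 1) 0) ((λ.0) 0 (λ.1) 0)) (λ.λ.λ.1 0)
  step 1: (λ.λ.λ.1 0) (λ.(λ.λ.λ.0 1) 0) ((λ.0) (λ.λ.λ.1 0) (λ.λ.λ.λ.1 0) (λ.λ.λ.1 0))
  step 2: (λ.λ.1 0) ((λ.0) (λ.λ.λ.1 0) (λ.λ.λ.λ.1 0) (λ.λ.λ.1 0))
  step 3: λ.(λ.0) (λ.λ.λ.1 0) (λ.λ.λ.λ.1 0) (λ.λ.λ.1 0) 0
  step 4: λ.(λ.λ.λ.1 0) (λ.λ.λ.λ.1 0) (λ.λ.λ.1 0) 0
  step 5: λ.(λ.λ.1 0) (λ.λ.λ.1 0) 0
  step 6: λ.(λ.(λ.λ.λ.1 0) 0) 0
  step 7: λ.(λ.λ.λ.1 0) 0
  step 8: λ.λ.λ.1 0

Term B:
  start: (λ.λ.0 1 (1 1)) (λ.0)
  step 1: λ.0 (λ.0) ((λ.0) (λ.0))
  step 2: λ.0 (λ.0) (λ.0)

Answer: DIFFERENT — A ⇓ λ.λ.λ.1 0, B ⇓ λ.0 (λ.0) (λ.0)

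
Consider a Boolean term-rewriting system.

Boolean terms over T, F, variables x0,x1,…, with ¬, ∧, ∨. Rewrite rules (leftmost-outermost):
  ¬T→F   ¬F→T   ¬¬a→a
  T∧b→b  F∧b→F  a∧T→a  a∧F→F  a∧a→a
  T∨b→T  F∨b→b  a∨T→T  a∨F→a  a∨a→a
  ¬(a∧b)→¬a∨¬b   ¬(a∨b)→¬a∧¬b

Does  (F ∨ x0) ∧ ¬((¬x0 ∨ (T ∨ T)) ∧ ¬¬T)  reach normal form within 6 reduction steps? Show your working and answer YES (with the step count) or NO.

  start: (F ∨ x0) ∧ ¬((¬x0 ∨ (T ∨ T)) ∧ ¬¬T)
  [1] x0 ∧ ¬((¬x0 ∨ (T ∨ T)) ∧ ¬¬T)
  [2] x0 ∧ (¬(¬x0 ∨ (T ∨ T)) ∨ ¬¬¬T)
  [3] x0 ∧ ((¬¬x0 ∧ ¬(T ∨ T)) ∨ ¬¬¬T)
  [4] x0 ∧ ((x0 ∧ ¬(T ∨ T)) ∨ ¬¬¬T)
  [5] x0 ∧ ((x0 ∧ (¬T ∧ ¬T)) ∨ ¬¬¬T)
  [6] x0 ∧ ((x0 ∧ ¬T) ∨ ¬¬¬T)

Answer: NO — after 6 steps the term is x0 ∧ ((x0 ∧ ¬T) ∨ ¬¬¬T), not yet normal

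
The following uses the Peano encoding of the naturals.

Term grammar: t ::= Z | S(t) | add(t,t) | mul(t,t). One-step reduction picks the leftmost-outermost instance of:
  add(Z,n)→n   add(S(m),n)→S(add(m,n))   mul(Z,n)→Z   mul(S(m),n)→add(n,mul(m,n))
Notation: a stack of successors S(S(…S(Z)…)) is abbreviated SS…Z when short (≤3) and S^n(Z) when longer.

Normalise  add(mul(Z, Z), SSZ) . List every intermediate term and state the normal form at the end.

Answer: normal form = SSZ  (in 2 steps)

Reduction:
  start: add(mul(Z, Z), SSZ)
  [1] add(Z, SSZ)
  [2] SSZ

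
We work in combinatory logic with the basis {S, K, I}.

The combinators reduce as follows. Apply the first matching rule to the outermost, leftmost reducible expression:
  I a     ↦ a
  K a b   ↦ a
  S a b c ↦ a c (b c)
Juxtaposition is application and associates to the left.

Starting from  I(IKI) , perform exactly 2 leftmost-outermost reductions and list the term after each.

  start: I(IKI)
  →1  IKI
  →2  KI

Answer: after 2 steps: KI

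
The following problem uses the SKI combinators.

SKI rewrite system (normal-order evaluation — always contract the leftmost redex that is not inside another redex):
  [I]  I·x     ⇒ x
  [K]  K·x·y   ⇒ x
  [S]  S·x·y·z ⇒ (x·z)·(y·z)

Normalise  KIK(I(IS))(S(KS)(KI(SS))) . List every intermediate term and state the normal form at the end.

  start: KIK(I(IS))(S(KS)(KI(SS)))
  [1] I(I(IS))(S(KS)(KI(SS)))
  [2] I(IS)(S(KS)(KI(SS)))
  [3] IS(S(KS)(KI(SS)))
  [4] S(S(KS)(KI(SS)))
  [5] S(S(KS)I)

Answer: normal form = S(S(KS)I)  (in 5 steps)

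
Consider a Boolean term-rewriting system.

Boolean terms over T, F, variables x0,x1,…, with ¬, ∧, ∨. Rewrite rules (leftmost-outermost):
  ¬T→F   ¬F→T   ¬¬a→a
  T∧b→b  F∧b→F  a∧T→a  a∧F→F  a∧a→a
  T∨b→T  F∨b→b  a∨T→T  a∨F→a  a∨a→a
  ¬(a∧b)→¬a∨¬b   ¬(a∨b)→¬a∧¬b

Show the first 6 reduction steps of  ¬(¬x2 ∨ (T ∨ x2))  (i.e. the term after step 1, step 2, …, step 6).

Answer: after 6 steps: F

Working:
  start: ¬(¬x2 ∨ (T ∨ x2))
  →1  ¬¬x2 ∧ ¬(T ∨ x2)
  →2  x2 ∧ ¬(T ∨ x2)
  →3  x2 ∧ (¬T ∧ ¬x2)
  →4  x2 ∧ (F ∧ ¬x2)
  →5  x2 ∧ F
  →6  F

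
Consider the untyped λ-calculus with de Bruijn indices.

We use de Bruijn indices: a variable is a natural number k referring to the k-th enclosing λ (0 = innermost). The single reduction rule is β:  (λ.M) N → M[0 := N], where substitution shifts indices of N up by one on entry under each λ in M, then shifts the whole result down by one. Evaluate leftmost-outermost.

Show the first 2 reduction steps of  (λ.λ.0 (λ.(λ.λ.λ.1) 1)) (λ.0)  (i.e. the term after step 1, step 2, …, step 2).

Answer: after 2 steps: λ.0 (λ.λ.λ.1)

Reduction:
  start: (λ.λ.0 (λ.(λ.λ.λ.1) 1)) (λ.0)
  step 1: λ.0 (λ.(λ.λ.λ.1) 1)
  step 2: λ.0 (λ.λ.λ.1)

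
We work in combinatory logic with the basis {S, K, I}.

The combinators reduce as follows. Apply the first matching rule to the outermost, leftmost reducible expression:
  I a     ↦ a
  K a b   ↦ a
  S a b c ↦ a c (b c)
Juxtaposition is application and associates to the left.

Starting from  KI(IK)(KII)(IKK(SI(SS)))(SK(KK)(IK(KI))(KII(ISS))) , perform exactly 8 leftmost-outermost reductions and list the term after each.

  start: KI(IK)(KII)(IKK(SI(SS)))(SK(KK)(IK(KI))(KII(ISS)))
  →1  I(KII)(IKK(SI(SS)))(SK(KK)(IK(KI))(KII(ISS)))
  →2  KII(IKK(SI(SS)))(SK(KK)(IK(KI))(KII(ISS)))
  →3  I(IKK(SI(SS)))(SK(KK)(IK(KI))(KII(ISS)))
  →4  IKK(SI(SS))(SK(KK)(IK(KI))(KII(ISS)))
  →5  KK(SI(SS))(SK(KK)(IK(KI))(KII(ISS)))
  →6  K(SK(KK)(IK(KI))(KII(ISS)))
  →7  K(K(IK(KI))(KK(IK(KI)))(KII(ISS)))
  →8  K(IK(KI)(KII(ISS)))

Answer: after 8 steps: K(IK(KI)(KII(ISS)))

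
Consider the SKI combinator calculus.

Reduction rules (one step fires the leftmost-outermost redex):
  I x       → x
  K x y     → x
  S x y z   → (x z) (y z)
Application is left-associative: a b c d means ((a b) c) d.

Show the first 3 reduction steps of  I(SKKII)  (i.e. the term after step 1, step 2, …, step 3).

  start: I(SKKII)
  →1  SKKII
  →2  KI(KI)I
  →3  II

Answer: after 3 steps: II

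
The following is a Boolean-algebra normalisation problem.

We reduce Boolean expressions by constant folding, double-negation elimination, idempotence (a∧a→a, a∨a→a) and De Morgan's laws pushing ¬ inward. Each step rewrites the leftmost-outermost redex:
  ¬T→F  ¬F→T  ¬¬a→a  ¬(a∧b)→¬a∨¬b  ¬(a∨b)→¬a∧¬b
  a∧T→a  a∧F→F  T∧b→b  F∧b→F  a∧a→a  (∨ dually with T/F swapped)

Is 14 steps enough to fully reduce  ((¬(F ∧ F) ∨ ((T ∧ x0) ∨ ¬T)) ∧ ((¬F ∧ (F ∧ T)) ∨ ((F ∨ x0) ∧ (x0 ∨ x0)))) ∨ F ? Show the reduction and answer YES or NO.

  start: ((¬(F ∧ F) ∨ ((T ∧ x0) ∨ ¬T)) ∧ ((¬F ∧ (F ∧ T)) ∨ ((F ∨ x0) ∧ (x0 ∨ x0)))) ∨ F
  [1] (¬(F ∧ F) ∨ ((T ∧ x0) ∨ ¬T)) ∧ ((¬F ∧ (F ∧ T)) ∨ ((F ∨ x0) ∧ (x0 ∨ x0)))
  [2] ((¬F ∨ ¬F) ∨ ((T ∧ x0) ∨ ¬T)) ∧ ((¬F ∧ (F ∧ T)) ∨ ((F ∨ x0) ∧ (x0 ∨ x0)))
  [3] (¬F ∨ ((T ∧ x0) ∨ ¬T)) ∧ ((¬F ∧ (F ∧ T)) ∨ ((F ∨ x0) ∧ (x0 ∨ x0)))
  [4] (T ∨ ((T ∧ x0) ∨ ¬T)) ∧ ((¬F ∧ (F ∧ T)) ∨ ((F ∨ x0) ∧ (x0 ∨ x0)))
  [5] T ∧ ((¬F ∧ (F ∧ T)) ∨ ((F ∨ x0) ∧ (x0 ∨ x0)))
  [6] (¬F ∧ (F ∧ T)) ∨ ((F ∨ x0) ∧ (x0 ∨ x0))
  [7] (T ∧ (F ∧ T)) ∨ ((F ∨ x0) ∧ (x0 ∨ x0))
  [8] (F ∧ T) ∨ ((F ∨ x0) ∧ (x0 ∨ x0))
  [9] F ∨ ((F ∨ x0) ∧ (x0 ∨ x0))
  [10] (F ∨ x0) ∧ (x0 ∨ x0)
  [11] x0 ∧ (x0 ∨ x0)
  [12] x0 ∧ x0
  [13] x0

Answer: YES — reaches normal form x0 in 13 ≤ 14 steps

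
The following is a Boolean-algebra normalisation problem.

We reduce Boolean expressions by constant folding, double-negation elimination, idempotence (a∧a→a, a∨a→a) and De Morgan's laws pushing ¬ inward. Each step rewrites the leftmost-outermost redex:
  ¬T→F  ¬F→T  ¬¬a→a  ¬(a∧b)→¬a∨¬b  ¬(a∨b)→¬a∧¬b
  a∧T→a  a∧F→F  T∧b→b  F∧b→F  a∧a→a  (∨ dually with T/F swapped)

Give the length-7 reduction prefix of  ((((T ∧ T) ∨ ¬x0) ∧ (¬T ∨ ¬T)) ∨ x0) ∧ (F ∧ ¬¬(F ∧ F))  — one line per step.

Answer: after 7 steps: x0 ∧ F

Derivation:
  start: ((((T ∧ T) ∨ ¬x0) ∧ (¬T ∨ ¬T)) ∨ x0) ∧ (F ∧ ¬¬(F ∧ F))
  →1  (((T ∨ ¬x0) ∧ (¬T ∨ ¬T)) ∨ x0) ∧ (F ∧ ¬¬(F ∧ F))
  →2  ((T ∧ (¬T ∨ ¬T)) ∨ x0) ∧ (F ∧ ¬¬(F ∧ F))
  →3  ((¬T ∨ ¬T) ∨ x0) ∧ (F ∧ ¬¬(F ∧ F))
  →4  (¬T ∨ x0) ∧ (F ∧ ¬¬(F ∧ F))
  →5  (F ∨ x0) ∧ (F ∧ ¬¬(F ∧ F))
  →6  x0 ∧ (F ∧ ¬¬(F ∧ F))
  →7  x0 ∧ F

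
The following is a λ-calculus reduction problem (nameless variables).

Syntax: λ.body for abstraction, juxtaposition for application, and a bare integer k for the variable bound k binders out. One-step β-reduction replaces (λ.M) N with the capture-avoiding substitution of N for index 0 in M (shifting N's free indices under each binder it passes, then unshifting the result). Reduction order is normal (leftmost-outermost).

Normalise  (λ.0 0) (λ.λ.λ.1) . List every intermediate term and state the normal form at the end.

Answer: normal form = λ.λ.1  (in 2 steps)

Derivation:
  start: (λ.0 0) (λ.λ.λ.1)
  step 1: (λ.λ.λ.1) (λ.λ.λ.1)
  step 2: λ.λ.1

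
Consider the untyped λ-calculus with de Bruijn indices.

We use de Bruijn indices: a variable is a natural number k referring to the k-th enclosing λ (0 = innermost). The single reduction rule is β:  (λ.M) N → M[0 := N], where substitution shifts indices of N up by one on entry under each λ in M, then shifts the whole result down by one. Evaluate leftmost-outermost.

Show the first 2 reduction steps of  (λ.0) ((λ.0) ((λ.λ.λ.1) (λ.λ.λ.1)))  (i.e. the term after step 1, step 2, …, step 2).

  start: (λ.0) ((λ.0) ((λ.λ.λ.1) (λ.λ.λ.1)))
  →1  (λ.0) ((λ.λ.λ.1) (λ.λ.λ.1))
  →2  (λ.λ.λ.1) (λ.λ.λ.1)

Answer: after 2 steps: (λ.λ.λ.1) (λ.λ.λ.1)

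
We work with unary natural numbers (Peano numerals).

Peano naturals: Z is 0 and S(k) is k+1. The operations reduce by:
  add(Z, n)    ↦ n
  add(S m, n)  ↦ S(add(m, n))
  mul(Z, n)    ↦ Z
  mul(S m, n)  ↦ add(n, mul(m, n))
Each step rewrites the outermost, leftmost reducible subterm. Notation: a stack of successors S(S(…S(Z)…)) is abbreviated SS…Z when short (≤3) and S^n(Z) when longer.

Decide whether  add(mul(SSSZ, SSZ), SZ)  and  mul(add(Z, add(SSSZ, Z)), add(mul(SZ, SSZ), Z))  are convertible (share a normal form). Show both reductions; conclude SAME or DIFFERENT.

Answer: DIFFERENT — A ⇓ S^7(Z), B ⇓ S^6(Z)

Derivation:
Term A:
  start: add(mul(SSSZ, SSZ), SZ)
  →1  add(add(SSZ, mul(SSZ, SSZ)), SZ)
  →2  add(S(add(SZ, mul(SSZ, SSZ))), SZ)
  →3  S(add(add(SZ, mul(SSZ, SSZ)), SZ))
  →4  S(add(S(add(Z, mul(SSZ, SSZ))), SZ))
  →5  S(S(add(add(Z, mul(SSZ, SSZ)), SZ)))
  →6  S(S(add(mul(SSZ, SSZ), SZ)))
  →7  S(S(add(add(SSZ, mul(SZ, SSZ)), SZ)))
  →8  S(S(add(S(add(SZ, mul(SZ, SSZ))), SZ)))
  →9  S(S(S(add(add(SZ, mul(SZ, SSZ)), SZ))))
  →10  S(S(S(add(S(add(Z, mul(SZ, SSZ))), SZ))))
  →11  S(S(S(S(add(add(Z, mul(SZ, SSZ)), SZ)))))
  →12  S(S(S(S(add(mul(SZ, SSZ), SZ)))))
  →13  S(S(S(S(add(add(SSZ, mul(Z, SSZ)), SZ)))))
  →14  S(S(S(S(add(S(add(SZ, mul(Z, SSZ))), SZ)))))
  →15  S(S(S(S(S(add(add(SZ, mul(Z, SSZ)), SZ))))))
  →16  S(S(S(S(S(add(S(add(Z, mul(Z, SSZ))), SZ))))))
  →17  S(S(S(S(S(S(add(add(Z, mul(Z, SSZ)), SZ)))))))
  →18  S(S(S(S(S(S(add(mul(Z, SSZ), SZ)))))))
  →19  S(S(S(S(S(S(add(Z, SZ)))))))
  →20  S^7(Z)

Term B:
  start: mul(add(Z, add(SSSZ, Z)), add(mul(SZ, SSZ), Z))
  →1  mul(add(SSSZ, Z), add(mul(SZ, SSZ), Z))
  →2  mul(S(add(SSZ, Z)), add(mul(SZ, SSZ), Z))
  →3  add(add(mul(SZ, SSZ), Z), mul(add(SSZ, Z), add(mul(SZ, SSZ), Z)))
  →4  add(add(add(SSZ, mul(Z, SSZ)), Z), mul(add(SSZ, Z), add(mul(SZ, SSZ), Z)))
  →5  add(add(S(add(SZ, mul(Z, SSZ))), Z), mul(add(SSZ, Z), add(mul(SZ, SSZ), Z)))
  →6  add(S(add(add(SZ, mul(Z, SSZ)), Z)), mul(add(SSZ, Z), add(mul(SZ, SSZ), Z)))
  →7  S(add(add(add(SZ, mul(Z, SSZ)), Z), mul(add(SSZ, Z), add(mul(SZ, SSZ), Z))))
  →8  S(add(add(S(add(Z, mul(Z, SSZ))), Z), mul(add(SSZ, Z), add(mul(SZ, SSZ), Z))))
  →9  S(add(S(add(add(Z, mul(Z, SSZ)), Z)), mul(add(SSZ, Z), add(mul(SZ, SSZ), Z))))
  →10  S(S(add(add(add(Z, mul(Z, SSZ)), Z), mul(add(SSZ, Z), add(mul(SZ, SSZ), Z)))))
  →11  S(S(add(add(mul(Z, SSZ), Z), mul(add(SSZ, Z), add(mul(SZ, SSZ), Z)))))
  →12  S(S(add(add(Z, Z), mul(add(SSZ, Z), add(mul(SZ, SSZ), Z)))))
  →13  S(S(add(Z, mul(add(SSZ, Z), add(mul(SZ, SSZ), Z)))))
  →14  S(S(mul(add(SSZ, Z), add(mul(SZ, SSZ), Z))))
  →15  S(S(mul(S(add(SZ, Z)), add(mul(SZ, SSZ), Z))))
  →16  S(S(add(add(mul(SZ, SSZ), Z), mul(add(SZ, Z), add(mul(SZ, SSZ), Z)))))
  →17  S(S(add(add(add(SSZ, mul(Z, SSZ)), Z), mul(add(SZ, Z), add(mul(SZ, SSZ), Z)))))
  →18  S(S(add(add(S(add(SZ, mul(Z, SSZ))), Z), mul(add(SZ, Z), add(mul(SZ, SSZ), Z)))))
  →19  S(S(add(S(add(add(SZ, mul(Z, SSZ)), Z)), mul(add(SZ, Z), add(mul(SZ, SSZ), Z)))))
  →20  S(S(S(add(add(add(SZ, mul(Z, SSZ)), Z), mul(add(SZ, Z), add(mul(SZ, SSZ), Z))))))
  →21  S(S(S(add(add(S(add(Z, mul(Z, SSZ))), Z), mul(add(SZ, Z), add(mul(SZ, SSZ), Z))))))
  →22  S(S(S(add(S(add(add(Z, mul(Z, SSZ)), Z)), mul(add(SZ, Z), add(mul(SZ, SSZ), Z))))))
  →23  S(S(S(S(add(add(add(Z, mul(Z, SSZ)), Z), mul(add(SZ, Z), add(mul(SZ, SSZ), Z)))))))
  →24  S(S(S(S(add(add(mul(Z, SSZ), Z), mul(add(SZ, Z), add(mul(SZ, SSZ), Z)))))))
  →25  S(S(S(S(add(add(Z, Z), mul(add(SZ, Z), add(mul(SZ, SSZ), Z)))))))
  →26  S(S(S(S(add(Z, mul(add(SZ, Z), add(mul(SZ, SSZ), Z)))))))
  →27  S(S(S(S(mul(add(SZ, Z), add(mul(SZ, SSZ), Z))))))
  →28  S(S(S(S(mul(S(add(Z, Z)), add(mul(SZ, SSZ), Z))))))
  →29  S(S(S(S(add(add(mul(SZ, SSZ), Z), mul(add(Z, Z), add(mul(SZ, SSZ), Z)))))))
  →30  S(S(S(S(add(add(add(SSZ, mul(Z, SSZ)), Z), mul(add(Z, Z), add(mul(SZ, SSZ), Z)))))))
  →31  S(S(S(S(add(add(S(add(SZ, mul(Z, SSZ))), Z), mul(add(Z, Z), add(mul(SZ, SSZ), Z)))))))
  →32  S(S(S(S(add(S(add(add(SZ, mul(Z, SSZ)), Z)), mul(add(Z, Z), add(mul(SZ, SSZ), Z)))))))
  →33  S(S(S(S(S(add(add(add(SZ, mul(Z, SSZ)), Z), mul(add(Z, Z), add(mul(SZ, SSZ), Z))))))))
  →34  S(S(S(S(S(add(add(S(add(Z, mul(Z, SSZ))), Z), mul(add(Z, Z), add(mul(SZ, SSZ), Z))))))))
  →35  S(S(S(S(S(add(S(add(add(Z, mul(Z, SSZ)), Z)), mul(add(Z, Z), add(mul(SZ, SSZ), Z))))))))
  →36  S(S(S(S(S(S(add(add(add(Z, mul(Z, SSZ)), Z), mul(add(Z, Z), add(mul(SZ, SSZ), Z)))))))))
  →37  S(S(S(S(S(S(add(add(mul(Z, SSZ), Z), mul(add(Z, Z), add(mul(SZ, SSZ), Z)))))))))
  →38  S(S(S(S(S(S(add(add(Z, Z), mul(add(Z, Z), add(mul(SZ, SSZ), Z)))))))))
  →39  S(S(S(S(S(S(add(Z, mul(add(Z, Z), add(mul(SZ, SSZ), Z)))))))))
  →40  S(S(S(S(S(S(mul(add(Z, Z), add(mul(SZ, SSZ), Z))))))))
  →41  S(S(S(S(S(S(mul(Z, add(mul(SZ, SSZ), Z))))))))
  →42  S^6(Z)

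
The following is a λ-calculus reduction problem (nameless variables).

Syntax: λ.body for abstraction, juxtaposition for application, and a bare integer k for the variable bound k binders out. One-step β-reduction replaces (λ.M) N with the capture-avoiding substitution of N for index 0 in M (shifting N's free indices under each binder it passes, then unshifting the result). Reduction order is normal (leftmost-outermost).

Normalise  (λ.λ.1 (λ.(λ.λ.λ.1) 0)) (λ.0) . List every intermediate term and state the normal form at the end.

  start: (λ.λ.1 (λ.(λ.λ.λ.1) 0)) (λ.0)
  [1] λ.(λ.0) (λ.(λ.λ.λ.1) 0)
  [2] λ.λ.(λ.λ.λ.1) 0
  [3] λ.λ.λ.λ.1

Answer: normal form = λ.λ.λ.λ.1  (in 3 steps)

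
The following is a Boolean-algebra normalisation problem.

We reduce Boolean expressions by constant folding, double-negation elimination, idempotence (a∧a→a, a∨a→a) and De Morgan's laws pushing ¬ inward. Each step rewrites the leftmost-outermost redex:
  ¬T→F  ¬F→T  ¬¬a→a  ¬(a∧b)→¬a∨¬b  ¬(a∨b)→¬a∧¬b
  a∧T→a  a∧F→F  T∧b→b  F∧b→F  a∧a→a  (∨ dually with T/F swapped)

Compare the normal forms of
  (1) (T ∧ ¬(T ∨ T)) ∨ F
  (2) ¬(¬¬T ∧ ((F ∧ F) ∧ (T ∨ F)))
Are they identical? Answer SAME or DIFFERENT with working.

Term A:
  start: (T ∧ ¬(T ∨ T)) ∨ F
  →1  T ∧ ¬(T ∨ T)
  →2  ¬(T ∨ T)
  →3  ¬T ∧ ¬T
  →4  ¬T
  →5  F

Term B:
  start: ¬(¬¬T ∧ ((F ∧ F) ∧ (T ∨ F)))
  →1  ¬¬¬T ∨ ¬((F ∧ F) ∧ (T ∨ F))
  →2  ¬T ∨ ¬((F ∧ F) ∧ (T ∨ F))
  →3  F ∨ ¬((F ∧ F) ∧ (T ∨ F))
  →4  ¬((F ∧ F) ∧ (T ∨ F))
  →5  ¬(F ∧ F) ∨ ¬(T ∨ F)
  →6  (¬F ∨ ¬F) ∨ ¬(T ∨ F)
  →7  ¬F ∨ ¬(T ∨ F)
  →8  T ∨ ¬(T ∨ F)
  →9  T

Answer: DIFFERENT — A ⇓ F, B ⇓ T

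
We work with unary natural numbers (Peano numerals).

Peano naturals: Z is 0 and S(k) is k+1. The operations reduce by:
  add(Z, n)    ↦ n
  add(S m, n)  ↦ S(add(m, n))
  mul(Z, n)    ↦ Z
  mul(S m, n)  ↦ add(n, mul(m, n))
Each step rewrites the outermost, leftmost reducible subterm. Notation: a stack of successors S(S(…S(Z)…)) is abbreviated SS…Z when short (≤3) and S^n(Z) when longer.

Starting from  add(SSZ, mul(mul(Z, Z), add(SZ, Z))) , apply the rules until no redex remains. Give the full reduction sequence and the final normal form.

  start: add(SSZ, mul(mul(Z, Z), add(SZ, Z)))
  step 1: S(add(SZ, mul(mul(Z, Z), add(SZ, Z))))
  step 2: S(S(add(Z, mul(mul(Z, Z), add(SZ, Z)))))
  step 3: S(S(mul(mul(Z, Z), add(SZ, Z))))
  step 4: S(S(mul(Z, add(SZ, Z))))
  step 5: SSZ

Answer: normal form = SSZ  (in 5 steps)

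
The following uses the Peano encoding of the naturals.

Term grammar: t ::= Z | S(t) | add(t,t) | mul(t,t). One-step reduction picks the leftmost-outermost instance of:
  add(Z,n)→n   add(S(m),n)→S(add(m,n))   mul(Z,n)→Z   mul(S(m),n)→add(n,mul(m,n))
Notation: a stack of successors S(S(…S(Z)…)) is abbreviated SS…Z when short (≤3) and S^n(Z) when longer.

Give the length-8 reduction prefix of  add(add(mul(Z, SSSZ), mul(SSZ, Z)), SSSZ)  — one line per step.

Answer: after 8 steps: SSSZ

Working:
  start: add(add(mul(Z, SSSZ), mul(SSZ, Z)), SSSZ)
  [1] add(add(Z, mul(SSZ, Z)), SSSZ)
  [2] add(mul(SSZ, Z), SSSZ)
  [3] add(add(Z, mul(SZ, Z)), SSSZ)
  [4] add(mul(SZ, Z), SSSZ)
  [5] add(add(Z, mul(Z, Z)), SSSZ)
  [6] add(mul(Z, Z), SSSZ)
  [7] add(Z, SSSZ)
  [8] SSSZ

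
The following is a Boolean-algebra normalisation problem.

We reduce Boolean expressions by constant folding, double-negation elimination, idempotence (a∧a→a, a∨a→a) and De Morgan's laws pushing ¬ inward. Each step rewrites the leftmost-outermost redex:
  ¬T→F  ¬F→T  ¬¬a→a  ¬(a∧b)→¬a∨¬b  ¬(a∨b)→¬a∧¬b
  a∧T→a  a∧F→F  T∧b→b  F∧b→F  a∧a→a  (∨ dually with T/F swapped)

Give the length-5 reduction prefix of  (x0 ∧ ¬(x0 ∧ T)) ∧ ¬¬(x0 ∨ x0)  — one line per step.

  start: (x0 ∧ ¬(x0 ∧ T)) ∧ ¬¬(x0 ∨ x0)
  [1] (x0 ∧ (¬x0 ∨ ¬T)) ∧ ¬¬(x0 ∨ x0)
  [2] (x0 ∧ (¬x0 ∨ F)) ∧ ¬¬(x0 ∨ x0)
  [3] (x0 ∧ ¬x0) ∧ ¬¬(x0 ∨ x0)
  [4] (x0 ∧ ¬x0) ∧ (x0 ∨ x0)
  [5] (x0 ∧ ¬x0) ∧ x0

Answer: after 5 steps: (x0 ∧ ¬x0) ∧ x0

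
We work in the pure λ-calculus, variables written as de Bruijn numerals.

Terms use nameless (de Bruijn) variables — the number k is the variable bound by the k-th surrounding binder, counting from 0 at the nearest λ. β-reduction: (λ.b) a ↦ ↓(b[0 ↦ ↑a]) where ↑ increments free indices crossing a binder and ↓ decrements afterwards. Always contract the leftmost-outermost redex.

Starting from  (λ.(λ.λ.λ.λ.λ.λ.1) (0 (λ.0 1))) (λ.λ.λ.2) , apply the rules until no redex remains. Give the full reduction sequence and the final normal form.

  start: (λ.(λ.λ.λ.λ.λ.λ.1) (0 (λ.0 1))) (λ.λ.λ.2)
  [1] (λ.λ.λ.λ.λ.λ.1) ((λ.λ.λ.2) (λ.0 (λ.λ.λ.2)))
  [2] λ.λ.λ.λ.λ.1

Answer: normal form = λ.λ.λ.λ.λ.1  (in 2 steps)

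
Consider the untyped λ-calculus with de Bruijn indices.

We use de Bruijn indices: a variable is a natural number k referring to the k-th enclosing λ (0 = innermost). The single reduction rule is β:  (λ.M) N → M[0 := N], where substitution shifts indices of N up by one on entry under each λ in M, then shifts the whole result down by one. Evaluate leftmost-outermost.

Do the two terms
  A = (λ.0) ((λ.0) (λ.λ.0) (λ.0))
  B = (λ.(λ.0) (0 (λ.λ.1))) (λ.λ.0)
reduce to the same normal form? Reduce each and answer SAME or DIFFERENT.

Term A:
  start: (λ.0) ((λ.0) (λ.λ.0) (λ.0))
  [1] (λ.0) (λ.λ.0) (λ.0)
  [2] (λ.λ.0) (λ.0)
  [3] λ.0

Term B:
  start: (λ.(λ.0) (0 (λ.λ.1))) (λ.λ.0)
  [1] (λ.0) ((λ.λ.0) (λ.λ.1))
  [2] (λ.λ.0) (λ.λ.1)
  [3] λ.0

Answer: SAME — A ⇓ λ.0, B ⇓ λ.0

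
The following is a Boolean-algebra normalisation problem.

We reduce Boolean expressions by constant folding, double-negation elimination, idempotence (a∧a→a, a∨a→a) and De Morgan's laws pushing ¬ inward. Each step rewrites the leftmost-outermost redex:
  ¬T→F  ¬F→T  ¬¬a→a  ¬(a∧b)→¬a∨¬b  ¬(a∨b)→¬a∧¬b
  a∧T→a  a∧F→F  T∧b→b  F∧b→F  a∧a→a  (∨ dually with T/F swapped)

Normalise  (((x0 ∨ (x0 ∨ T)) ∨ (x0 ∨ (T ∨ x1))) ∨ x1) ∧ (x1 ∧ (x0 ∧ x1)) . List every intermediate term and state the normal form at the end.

Answer: normal form = x1 ∧ (x0 ∧ x1)  (in 5 steps)

Reduction:
  start: (((x0 ∨ (x0 ∨ T)) ∨ (x0 ∨ (T ∨ x1))) ∨ x1) ∧ (x1 ∧ (x0 ∧ x1))
  [1] (((x0 ∨ T) ∨ (x0 ∨ (T ∨ x1))) ∨ x1) ∧ (x1 ∧ (x0 ∧ x1))
  [2] ((T ∨ (x0 ∨ (T ∨ x1))) ∨ x1) ∧ (x1 ∧ (x0 ∧ x1))
  [3] (T ∨ x1) ∧ (x1 ∧ (x0 ∧ x1))
  [4] T ∧ (x1 ∧ (x0 ∧ x1))
  [5] x1 ∧ (x0 ∧ x1)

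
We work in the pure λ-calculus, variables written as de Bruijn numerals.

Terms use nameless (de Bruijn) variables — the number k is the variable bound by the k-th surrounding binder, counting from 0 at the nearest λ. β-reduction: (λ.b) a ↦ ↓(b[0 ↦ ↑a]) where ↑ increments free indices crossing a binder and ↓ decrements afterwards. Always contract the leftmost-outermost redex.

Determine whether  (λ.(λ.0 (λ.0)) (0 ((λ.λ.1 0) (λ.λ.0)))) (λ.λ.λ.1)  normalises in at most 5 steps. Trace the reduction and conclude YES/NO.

  start: (λ.(λ.0 (λ.0)) (0 ((λ.λ.1 0) (λ.λ.0)))) (λ.λ.λ.1)
  →1  (λ.0 (λ.0)) ((λ.λ.λ.1) ((λ.λ.1 0) (λ.λ.0)))
  →2  (λ.λ.λ.1) ((λ.λ.1 0) (λ.λ.0)) (λ.0)
  →3  (λ.λ.1) (λ.0)
  →4  λ.λ.0

Answer: YES — reaches normal form λ.λ.0 in 4 ≤ 5 steps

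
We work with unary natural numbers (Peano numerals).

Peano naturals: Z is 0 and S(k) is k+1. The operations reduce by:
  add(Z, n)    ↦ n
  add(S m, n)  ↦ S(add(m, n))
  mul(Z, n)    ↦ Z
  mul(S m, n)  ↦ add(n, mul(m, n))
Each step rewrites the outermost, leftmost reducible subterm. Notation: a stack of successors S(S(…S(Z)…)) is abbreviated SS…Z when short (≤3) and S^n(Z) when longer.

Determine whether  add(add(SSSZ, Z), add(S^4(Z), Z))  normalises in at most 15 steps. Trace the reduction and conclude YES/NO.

  start: add(add(SSSZ, Z), add(S^4(Z), Z))
  →1  add(S(add(SSZ, Z)), add(S^4(Z), Z))
  →2  S(add(add(SSZ, Z), add(S^4(Z), Z)))
  →3  S(add(S(add(SZ, Z)), add(S^4(Z), Z)))
  →4  S(S(add(add(SZ, Z), add(S^4(Z), Z))))
  →5  S(S(add(S(add(Z, Z)), add(S^4(Z), Z))))
  →6  S(S(S(add(add(Z, Z), add(S^4(Z), Z)))))
  →7  S(S(S(add(Z, add(S^4(Z), Z)))))
  →8  S(S(S(add(S^4(Z), Z))))
  →9  S(S(S(S(add(SSSZ, Z)))))
  →10  S(S(S(S(S(add(SSZ, Z))))))
  →11  S(S(S(S(S(S(add(SZ, Z)))))))
  →12  S(S(S(S(S(S(S(add(Z, Z))))))))
  →13  S^7(Z)

Answer: YES — reaches normal form S^7(Z) in 13 ≤ 15 steps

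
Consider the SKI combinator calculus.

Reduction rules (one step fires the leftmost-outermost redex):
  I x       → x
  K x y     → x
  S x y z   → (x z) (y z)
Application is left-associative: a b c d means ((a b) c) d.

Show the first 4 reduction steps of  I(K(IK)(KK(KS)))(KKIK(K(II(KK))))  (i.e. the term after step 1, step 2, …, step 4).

  start: I(K(IK)(KK(KS)))(KKIK(K(II(KK))))
  →1  K(IK)(KK(KS))(KKIK(K(II(KK))))
  →2  IK(KKIK(K(II(KK))))
  →3  K(KKIK(K(II(KK))))
  →4  K(KK(K(II(KK))))

Answer: after 4 steps: K(KK(K(II(KK))))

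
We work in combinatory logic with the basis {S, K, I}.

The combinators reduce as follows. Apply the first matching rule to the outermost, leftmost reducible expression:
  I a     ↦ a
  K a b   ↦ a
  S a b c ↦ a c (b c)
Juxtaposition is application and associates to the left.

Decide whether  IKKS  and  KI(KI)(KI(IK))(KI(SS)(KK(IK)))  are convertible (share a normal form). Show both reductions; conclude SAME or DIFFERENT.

Answer: SAME — A ⇓ K, B ⇓ K

Reduction:
Term A:
  start: IKKS
  →1  KKS
  →2  K

Term B:
  start: KI(KI)(KI(IK))(KI(SS)(KK(IK)))
  →1  I(KI(IK))(KI(SS)(KK(IK)))
  →2  KI(IK)(KI(SS)(KK(IK)))
  →3  I(KI(SS)(KK(IK)))
  →4  KI(SS)(KK(IK))
  →5  I(KK(IK))
  →6  KK(IK)
  →7  K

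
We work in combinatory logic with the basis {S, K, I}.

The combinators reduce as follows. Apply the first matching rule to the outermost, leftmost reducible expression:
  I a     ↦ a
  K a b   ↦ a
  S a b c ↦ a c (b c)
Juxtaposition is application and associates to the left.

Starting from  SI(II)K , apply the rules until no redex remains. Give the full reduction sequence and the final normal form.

Answer: normal form = KK  (in 4 steps)

Derivation:
  start: SI(II)K
  [1] IK(IIK)
  [2] K(IIK)
  [3] K(IK)
  [4] KK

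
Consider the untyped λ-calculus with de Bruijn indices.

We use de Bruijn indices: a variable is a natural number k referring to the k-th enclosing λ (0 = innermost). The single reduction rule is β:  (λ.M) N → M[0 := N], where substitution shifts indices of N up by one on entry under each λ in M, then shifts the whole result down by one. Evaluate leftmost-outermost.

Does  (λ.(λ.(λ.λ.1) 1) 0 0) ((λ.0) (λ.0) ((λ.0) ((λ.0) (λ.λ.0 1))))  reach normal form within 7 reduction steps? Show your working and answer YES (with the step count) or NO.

  start: (λ.(λ.(λ.λ.1) 1) 0 0) ((λ.0) (λ.0) ((λ.0) ((λ.0) (λ.λ.0 1))))
  →1  (λ.(λ.λ.1) ((λ.0) (λ.0) ((λ.0) ((λ.0) (λ.λ.0 1))))) ((λ.0) (λ.0) ((λ.0) ((λ.0) (λ.λ.0 1)))) ((λ.0) (λ.0) ((λ.0) ((λ.0) (λ.λ.0 1))))
  →2  (λ.λ.1) ((λ.0) (λ.0) ((λ.0) ((λ.0) (λ.λ.0 1)))) ((λ.0) (λ.0) ((λ.0) ((λ.0) (λ.λ.0 1))))
  →3  (λ.(λ.0) (λ.0) ((λ.0) ((λ.0) (λ.λ.0 1)))) ((λ.0) (λ.0) ((λ.0) ((λ.0) (λ.λ.0 1))))
  →4  (λ.0) (λ.0) ((λ.0) ((λ.0) (λ.λ.0 1)))
  →5  (λ.0) ((λ.0) ((λ.0) (λ.λ.0 1)))
  →6  (λ.0) ((λ.0) (λ.λ.0 1))
  →7  (λ.0) (λ.λ.0 1)

Answer: NO — after 7 steps the term is (λ.0) (λ.λ.0 1), not yet normal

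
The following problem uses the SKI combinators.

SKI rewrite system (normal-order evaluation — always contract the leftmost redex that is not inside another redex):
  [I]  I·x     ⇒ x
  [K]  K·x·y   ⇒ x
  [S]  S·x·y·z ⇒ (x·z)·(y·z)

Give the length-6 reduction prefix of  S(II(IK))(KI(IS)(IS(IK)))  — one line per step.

  start: S(II(IK))(KI(IS)(IS(IK)))
  [1] S(I(IK))(KI(IS)(IS(IK)))
  [2] S(IK)(KI(IS)(IS(IK)))
  [3] SK(KI(IS)(IS(IK)))
  [4] SK(I(IS(IK)))
  [5] SK(IS(IK))
  [6] SK(S(IK))

Answer: after 6 steps: SK(S(IK))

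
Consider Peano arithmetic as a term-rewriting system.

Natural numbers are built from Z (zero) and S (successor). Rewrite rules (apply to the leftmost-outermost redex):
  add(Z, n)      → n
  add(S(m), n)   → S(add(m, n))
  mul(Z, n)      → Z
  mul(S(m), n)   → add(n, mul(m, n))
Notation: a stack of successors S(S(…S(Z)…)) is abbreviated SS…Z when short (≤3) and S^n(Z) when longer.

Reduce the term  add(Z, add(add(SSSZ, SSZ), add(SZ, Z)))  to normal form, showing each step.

  start: add(Z, add(add(SSSZ, SSZ), add(SZ, Z)))
  step 1: add(add(SSSZ, SSZ), add(SZ, Z))
  step 2: add(S(add(SSZ, SSZ)), add(SZ, Z))
  step 3: S(add(add(SSZ, SSZ), add(SZ, Z)))
  step 4: S(add(S(add(SZ, SSZ)), add(SZ, Z)))
  step 5: S(S(add(add(SZ, SSZ), add(SZ, Z))))
  step 6: S(S(add(S(add(Z, SSZ)), add(SZ, Z))))
  step 7: S(S(S(add(add(Z, SSZ), add(SZ, Z)))))
  step 8: S(S(S(add(SSZ, add(SZ, Z)))))
  step 9: S(S(S(S(add(SZ, add(SZ, Z))))))
  step 10: S(S(S(S(S(add(Z, add(SZ, Z)))))))
  step 11: S(S(S(S(S(add(SZ, Z))))))
  step 12: S(S(S(S(S(S(add(Z, Z)))))))
  step 13: S^6(Z)

Answer: normal form = S^6(Z)  (in 13 steps)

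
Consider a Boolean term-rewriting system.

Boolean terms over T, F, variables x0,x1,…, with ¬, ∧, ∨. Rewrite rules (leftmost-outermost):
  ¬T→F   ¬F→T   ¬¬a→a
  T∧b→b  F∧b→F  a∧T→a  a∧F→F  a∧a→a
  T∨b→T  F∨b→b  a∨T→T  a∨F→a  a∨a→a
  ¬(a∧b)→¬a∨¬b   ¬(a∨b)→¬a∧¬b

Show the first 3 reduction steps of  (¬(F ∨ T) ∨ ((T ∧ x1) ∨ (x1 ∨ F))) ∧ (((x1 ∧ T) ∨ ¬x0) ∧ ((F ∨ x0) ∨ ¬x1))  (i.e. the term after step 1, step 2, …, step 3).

Answer: after 3 steps: (¬T ∨ ((T ∧ x1) ∨ (x1 ∨ F))) ∧ (((x1 ∧ T) ∨ ¬x0) ∧ ((F ∨ x0) ∨ ¬x1))

Reduction:
  start: (¬(F ∨ T) ∨ ((T ∧ x1) ∨ (x1 ∨ F))) ∧ (((x1 ∧ T) ∨ ¬x0) ∧ ((F ∨ x0) ∨ ¬x1))
  [1] ((¬F ∧ ¬T) ∨ ((T ∧ x1) ∨ (x1 ∨ F))) ∧ (((x1 ∧ T) ∨ ¬x0) ∧ ((F ∨ x0) ∨ ¬x1))
  [2] ((T ∧ ¬T) ∨ ((T ∧ x1) ∨ (x1 ∨ F))) ∧ (((x1 ∧ T) ∨ ¬x0) ∧ ((F ∨ x0) ∨ ¬x1))
  [3] (¬T ∨ ((T ∧ x1) ∨ (x1 ∨ F))) ∧ (((x1 ∧ T) ∨ ¬x0) ∧ ((F ∨ x0) ∨ ¬x1))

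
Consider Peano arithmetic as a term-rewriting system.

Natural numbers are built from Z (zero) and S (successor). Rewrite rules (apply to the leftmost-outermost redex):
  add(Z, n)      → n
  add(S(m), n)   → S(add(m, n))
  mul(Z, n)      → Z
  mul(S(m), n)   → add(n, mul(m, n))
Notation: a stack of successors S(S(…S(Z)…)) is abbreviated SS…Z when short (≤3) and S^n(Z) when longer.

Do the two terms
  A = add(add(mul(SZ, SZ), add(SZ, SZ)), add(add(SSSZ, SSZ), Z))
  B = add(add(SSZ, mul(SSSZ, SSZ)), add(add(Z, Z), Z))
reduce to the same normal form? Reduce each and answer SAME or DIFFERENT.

Term A:
  start: add(add(mul(SZ, SZ), add(SZ, SZ)), add(add(SSSZ, SSZ), Z))
  step 1: add(add(add(SZ, mul(Z, SZ)), add(SZ, SZ)), add(add(SSSZ, SSZ), Z))
  step 2: add(add(S(add(Z, mul(Z, SZ))), add(SZ, SZ)), add(add(SSSZ, SSZ), Z))
  step 3: add(S(add(add(Z, mul(Z, SZ)), add(SZ, SZ))), add(add(SSSZ, SSZ), Z))
  step 4: S(add(add(add(Z, mul(Z, SZ)), add(SZ, SZ)), add(add(SSSZ, SSZ), Z)))
  step 5: S(add(add(mul(Z, SZ), add(SZ, SZ)), add(add(SSSZ, SSZ), Z)))
  step 6: S(add(add(Z, add(SZ, SZ)), add(add(SSSZ, SSZ), Z)))
  step 7: S(add(add(SZ, SZ), add(add(SSSZ, SSZ), Z)))
  step 8: S(add(S(add(Z, SZ)), add(add(SSSZ, SSZ), Z)))
  step 9: S(S(add(add(Z, SZ), add(add(SSSZ, SSZ), Z))))
  step 10: S(S(add(SZ, add(add(SSSZ, SSZ), Z))))
  step 11: S(S(S(add(Z, add(add(SSSZ, SSZ), Z)))))
  step 12: S(S(S(add(add(SSSZ, SSZ), Z))))
  step 13: S(S(S(add(S(add(SSZ, SSZ)), Z))))
  step 14: S(S(S(S(add(add(SSZ, SSZ), Z)))))
  step 15: S(S(S(S(add(S(add(SZ, SSZ)), Z)))))
  step 16: S(S(S(S(S(add(add(SZ, SSZ), Z))))))
  step 17: S(S(S(S(S(add(S(add(Z, SSZ)), Z))))))
  step 18: S(S(S(S(S(S(add(add(Z, SSZ), Z)))))))
  step 19: S(S(S(S(S(S(add(SSZ, Z)))))))
  step 20: S(S(S(S(S(S(S(add(SZ, Z))))))))
  step 21: S(S(S(S(S(S(S(S(add(Z, Z)))))))))
  step 22: S^8(Z)

Term B:
  start: add(add(SSZ, mul(SSSZ, SSZ)), add(add(Z, Z), Z))
  step 1: add(S(add(SZ, mul(SSSZ, SSZ))), add(add(Z, Z), Z))
  step 2: S(add(add(SZ, mul(SSSZ, SSZ)), add(add(Z, Z), Z)))
  step 3: S(add(S(add(Z, mul(SSSZ, SSZ))), add(add(Z, Z), Z)))
  step 4: S(S(add(add(Z, mul(SSSZ, SSZ)), add(add(Z, Z), Z))))
  step 5: S(S(add(mul(SSSZ, SSZ), add(add(Z, Z), Z))))
  step 6: S(S(add(add(SSZ, mul(SSZ, SSZ)), add(add(Z, Z), Z))))
  step 7: S(S(add(S(add(SZ, mul(SSZ, SSZ))), add(add(Z, Z), Z))))
  step 8: S(S(S(add(add(SZ, mul(SSZ, SSZ)), add(add(Z, Z), Z)))))
  step 9: S(S(S(add(S(add(Z, mul(SSZ, SSZ))), add(add(Z, Z), Z)))))
  step 10: S(S(S(S(add(add(Z, mul(SSZ, SSZ)), add(add(Z, Z), Z))))))
  step 11: S(S(S(S(add(mul(SSZ, SSZ), add(add(Z, Z), Z))))))
  step 12: S(S(S(S(add(add(SSZ, mul(SZ, SSZ)), add(add(Z, Z), Z))))))
  step 13: S(S(S(S(add(S(add(SZ, mul(SZ, SSZ))), add(add(Z, Z), Z))))))
  step 14: S(S(S(S(S(add(add(SZ, mul(SZ, SSZ)), add(add(Z, Z), Z)))))))
  step 15: S(S(S(S(S(add(S(add(Z, mul(SZ, SSZ))), add(add(Z, Z), Z)))))))
  step 16: S(S(S(S(S(S(add(add(Z, mul(SZ, SSZ)), add(add(Z, Z), Z))))))))
  step 17: S(S(S(S(S(S(add(mul(SZ, SSZ), add(add(Z, Z), Z))))))))
  step 18: S(S(S(S(S(S(add(add(SSZ, mul(Z, SSZ)), add(add(Z, Z), Z))))))))
  step 19: S(S(S(S(S(S(add(S(add(SZ, mul(Z, SSZ))), add(add(Z, Z), Z))))))))
  step 20: S(S(S(S(S(S(S(add(add(SZ, mul(Z, SSZ)), add(add(Z, Z), Z)))))))))
  step 21: S(S(S(S(S(S(S(add(S(add(Z, mul(Z, SSZ))), add(add(Z, Z), Z)))))))))
  step 22: S(S(S(S(S(S(S(S(add(add(Z, mul(Z, SSZ)), add(add(Z, Z), Z))))))))))
  step 23: S(S(S(S(S(S(S(S(add(mul(Z, SSZ), add(add(Z, Z), Z))))))))))
  step 24: S(S(S(S(S(S(S(S(add(Z, add(add(Z, Z), Z))))))))))
  step 25: S(S(S(S(S(S(S(S(add(add(Z, Z), Z)))))))))
  step 26: S(S(S(S(S(S(S(S(add(Z, Z)))))))))
  step 27: S^8(Z)

Answer: SAME — A ⇓ S^8(Z), B ⇓ S^8(Z)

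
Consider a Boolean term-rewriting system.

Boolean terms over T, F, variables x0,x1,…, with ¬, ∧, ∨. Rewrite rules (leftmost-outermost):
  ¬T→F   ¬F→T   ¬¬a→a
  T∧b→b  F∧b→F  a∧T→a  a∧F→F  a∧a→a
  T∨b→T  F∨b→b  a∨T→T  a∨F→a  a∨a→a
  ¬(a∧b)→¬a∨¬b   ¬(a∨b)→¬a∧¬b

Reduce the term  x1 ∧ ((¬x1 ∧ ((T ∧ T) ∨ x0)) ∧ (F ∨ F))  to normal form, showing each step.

Answer: normal form = F  (in 6 steps)

Derivation:
  start: x1 ∧ ((¬x1 ∧ ((T ∧ T) ∨ x0)) ∧ (F ∨ F))
  step 1: x1 ∧ ((¬x1 ∧ (T ∨ x0)) ∧ (F ∨ F))
  step 2: x1 ∧ ((¬x1 ∧ T) ∧ (F ∨ F))
  step 3: x1 ∧ (¬x1 ∧ (F ∨ F))
  step 4: x1 ∧ (¬x1 ∧ F)
  step 5: x1 ∧ F
  step 6: F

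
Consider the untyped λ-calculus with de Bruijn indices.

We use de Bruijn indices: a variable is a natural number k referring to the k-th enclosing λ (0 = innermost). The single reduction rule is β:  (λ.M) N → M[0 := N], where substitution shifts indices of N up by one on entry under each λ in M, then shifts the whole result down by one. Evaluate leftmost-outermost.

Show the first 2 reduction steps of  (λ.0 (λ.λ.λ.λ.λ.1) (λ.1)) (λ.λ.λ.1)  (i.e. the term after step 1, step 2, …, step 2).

  start: (λ.0 (λ.λ.λ.λ.λ.1) (λ.1)) (λ.λ.λ.1)
  [1] (λ.λ.λ.1) (λ.λ.λ.λ.λ.1) (λ.λ.λ.λ.1)
  [2] (λ.λ.1) (λ.λ.λ.λ.1)

Answer: after 2 steps: (λ.λ.1) (λ.λ.λ.λ.1)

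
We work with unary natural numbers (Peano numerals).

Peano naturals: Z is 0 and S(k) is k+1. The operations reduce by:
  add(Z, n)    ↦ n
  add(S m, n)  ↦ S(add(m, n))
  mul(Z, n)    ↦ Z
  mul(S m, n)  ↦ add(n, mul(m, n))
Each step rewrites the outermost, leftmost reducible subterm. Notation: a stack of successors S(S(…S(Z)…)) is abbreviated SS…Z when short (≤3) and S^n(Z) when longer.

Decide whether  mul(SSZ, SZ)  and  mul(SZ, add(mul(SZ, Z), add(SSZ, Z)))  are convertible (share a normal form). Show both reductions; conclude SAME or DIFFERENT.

Answer: SAME — A ⇓ SSZ, B ⇓ SSZ

Reduction:
Term A:
  start: mul(SSZ, SZ)
  →1  add(SZ, mul(SZ, SZ))
  →2  S(add(Z, mul(SZ, SZ)))
  →3  S(mul(SZ, SZ))
  →4  S(add(SZ, mul(Z, SZ)))
  →5  S(S(add(Z, mul(Z, SZ))))
  →6  S(S(mul(Z, SZ)))
  →7  SSZ

Term B:
  start: mul(SZ, add(mul(SZ, Z), add(SSZ, Z)))
  →1  add(add(mul(SZ, Z), add(SSZ, Z)), mul(Z, add(mul(SZ, Z), add(SSZ, Z))))
  →2  add(add(add(Z, mul(Z, Z)), add(SSZ, Z)), mul(Z, add(mul(SZ, Z), add(SSZ, Z))))
  →3  add(add(mul(Z, Z), add(SSZ, Z)), mul(Z, add(mul(SZ, Z), add(SSZ, Z))))
  →4  add(add(Z, add(SSZ, Z)), mul(Z, add(mul(SZ, Z), add(SSZ, Z))))
  →5  add(add(SSZ, Z), mul(Z, add(mul(SZ, Z), add(SSZ, Z))))
  →6  add(S(add(SZ, Z)), mul(Z, add(mul(SZ, Z), add(SSZ, Z))))
  →7  S(add(add(SZ, Z), mul(Z, add(mul(SZ, Z), add(SSZ, Z)))))
  →8  S(add(S(add(Z, Z)), mul(Z, add(mul(SZ, Z), add(SSZ, Z)))))
  →9  S(S(add(add(Z, Z), mul(Z, add(mul(SZ, Z), add(SSZ, Z))))))
  →10  S(S(add(Z, mul(Z, add(mul(SZ, Z), add(SSZ, Z))))))
  →11  S(S(mul(Z, add(mul(SZ, Z), add(SSZ, Z)))))
  →12  SSZ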